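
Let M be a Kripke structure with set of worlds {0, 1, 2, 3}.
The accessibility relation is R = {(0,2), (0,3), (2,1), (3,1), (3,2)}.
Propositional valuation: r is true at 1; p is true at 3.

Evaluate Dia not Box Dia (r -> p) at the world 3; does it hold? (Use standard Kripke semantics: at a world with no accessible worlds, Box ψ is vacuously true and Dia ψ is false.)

Recall that Box ψ holds at a world iff ψ holds at every accessible world, and Dia ψ holds iff ψ holds at some accessible world.
At 3: Dia not Box Dia (r -> p) requires not Box Dia (r -> p) at some successor in {1, 2}.
  not Box Dia (r -> p) holds at 2, so Dia not Box Dia (r -> p) is true at 3.
    At 2: Box Dia (r -> p) is false, so not Box Dia (r -> p) is true.
      At 2: Box Dia (r -> p) requires Dia (r -> p) at every successor {1}.
        Dia (r -> p) fails at 1, so Box Dia (r -> p) is false at 2.

Yes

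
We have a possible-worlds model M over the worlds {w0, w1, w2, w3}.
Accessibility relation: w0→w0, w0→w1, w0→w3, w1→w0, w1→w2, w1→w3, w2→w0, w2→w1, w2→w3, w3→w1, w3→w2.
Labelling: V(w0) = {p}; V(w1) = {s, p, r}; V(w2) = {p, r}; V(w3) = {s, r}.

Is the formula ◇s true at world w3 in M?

Yes

Recall that ◇ψ holds at a world iff ψ holds at some accessible world.
At w3: ◇s requires s at some successor in {w1, w2}.
  s holds at w1, so ◇s is true at w3.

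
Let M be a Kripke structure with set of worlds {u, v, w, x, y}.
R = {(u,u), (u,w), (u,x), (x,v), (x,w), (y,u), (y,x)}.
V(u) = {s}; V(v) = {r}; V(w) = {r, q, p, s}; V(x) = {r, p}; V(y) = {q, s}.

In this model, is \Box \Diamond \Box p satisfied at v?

At v: no accessible worlds, so \Box \Diamond \Box p holds vacuously.

Yes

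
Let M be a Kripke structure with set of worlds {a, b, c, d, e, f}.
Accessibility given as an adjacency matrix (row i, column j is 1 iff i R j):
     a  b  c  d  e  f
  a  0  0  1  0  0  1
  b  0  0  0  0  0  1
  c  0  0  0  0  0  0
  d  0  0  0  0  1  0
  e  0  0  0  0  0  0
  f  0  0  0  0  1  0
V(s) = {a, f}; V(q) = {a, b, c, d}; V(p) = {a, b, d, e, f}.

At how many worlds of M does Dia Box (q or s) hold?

3

Let φ = Dia Box (q or s). Evaluate φ at each world:
  a (successors {c, f}): φ is true.
  b (successors {f}): φ is false.
  c (successors ∅): φ is false.
  d (successors {e}): φ is true.
  e (successors ∅): φ is false.
  f (successors {e}): φ is true.
For instance, at b:
  At b: Dia Box (q or s) requires Box (q or s) at some successor in {f}.
    At f: Box (q or s) is false.
  So Dia Box (q or s) is false at b.
Satisfying worlds: {a, d, f}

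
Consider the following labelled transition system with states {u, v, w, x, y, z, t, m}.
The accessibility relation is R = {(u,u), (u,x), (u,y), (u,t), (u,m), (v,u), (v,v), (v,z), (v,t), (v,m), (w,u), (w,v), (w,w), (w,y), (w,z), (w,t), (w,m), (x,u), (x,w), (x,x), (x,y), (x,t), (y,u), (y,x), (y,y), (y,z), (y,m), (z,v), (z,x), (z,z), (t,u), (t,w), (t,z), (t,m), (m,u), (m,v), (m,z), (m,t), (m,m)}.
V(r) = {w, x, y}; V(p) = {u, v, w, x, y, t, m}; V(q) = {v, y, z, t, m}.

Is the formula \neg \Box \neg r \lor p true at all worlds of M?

Yes

Let φ = \neg \Box \neg r \lor p. Evaluate φ at each world:
  u (successors {u, x, y, t, m}): φ is true.
  v (successors {u, v, z, t, m}): φ is true.
  w (successors {u, v, w, y, z, t, m}): φ is true.
  x (successors {u, w, x, y, t}): φ is true.
  y (successors {u, x, y, z, m}): φ is true.
  z (successors {v, x, z}): φ is true.
  t (successors {u, w, z, m}): φ is true.
  m (successors {u, v, z, t, m}): φ is true.
For instance, at x:
  At x: \neg \Box \neg r is true, p is true, so \neg \Box \neg r \lor p is true.
    At x: \Box \neg r is false, so \neg \Box \neg r is true.
      At x: \Box \neg r requires \neg r at every successor {u, w, x, y, t}.
        \neg r fails at w, so \Box \neg r is false at x.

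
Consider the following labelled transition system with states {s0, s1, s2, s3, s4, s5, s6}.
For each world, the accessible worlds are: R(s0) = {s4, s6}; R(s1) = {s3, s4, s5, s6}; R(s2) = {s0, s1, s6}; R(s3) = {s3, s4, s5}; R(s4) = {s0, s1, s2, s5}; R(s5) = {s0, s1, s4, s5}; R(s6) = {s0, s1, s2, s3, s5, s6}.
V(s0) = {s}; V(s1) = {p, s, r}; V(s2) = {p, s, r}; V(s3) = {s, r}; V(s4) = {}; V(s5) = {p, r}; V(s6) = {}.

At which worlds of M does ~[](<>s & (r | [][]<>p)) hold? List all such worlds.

Let φ = ~[](<>s & (r | [][]<>p)). Evaluate φ at each world:
  s0 (successors {s4, s6}): φ is true.
  s1 (successors {s3, s4, s5, s6}): φ is true.
  s2 (successors {s0, s1, s6}): φ is true.
  s3 (successors {s3, s4, s5}): φ is true.
  s4 (successors {s0, s1, s2, s5}): φ is true.
  s5 (successors {s0, s1, s4, s5}): φ is true.
  s6 (successors {s0, s1, s2, s3, s5, s6}): φ is true.
For instance, at s2:
  At s2: [](<>s & (r | [][]<>p)) is false, so ~[](<>s & (r | [][]<>p)) is true.
    At s2: [](<>s & (r | [][]<>p)) requires <>s & (r | [][]<>p) at every successor {s0, s1, s6}.
      <>s & (r | [][]<>p) fails at s0, so [](<>s & (r | [][]<>p)) is false at s2.
Satisfying worlds: {s0, s1, s2, s3, s4, s5, s6}

s0, s1, s2, s3, s4, s5, s6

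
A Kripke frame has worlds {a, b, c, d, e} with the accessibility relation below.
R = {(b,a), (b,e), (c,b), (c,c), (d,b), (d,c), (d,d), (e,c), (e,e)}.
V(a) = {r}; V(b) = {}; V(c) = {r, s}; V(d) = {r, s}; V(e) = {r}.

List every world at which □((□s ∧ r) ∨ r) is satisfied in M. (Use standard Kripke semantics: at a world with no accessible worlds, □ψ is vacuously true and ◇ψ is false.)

a, b, e

Let φ = □((□s ∧ r) ∨ r). Evaluate φ at each world:
  a (successors ∅): φ is true.
  b (successors {a, e}): φ is true.
  c (successors {b, c}): φ is false.
  d (successors {b, c, d}): φ is false.
  e (successors {c, e}): φ is true.
For instance, at b:
  At b: □((□s ∧ r) ∨ r) requires (□s ∧ r) ∨ r at every successor {a, e}.
      At a: □s ∧ r is true, r is true, so (□s ∧ r) ∨ r is true.
      At e: □s ∧ r is false, r is true, so (□s ∧ r) ∨ r is true.
  So □((□s ∧ r) ∨ r) is true at b.
Satisfying worlds: {a, b, e}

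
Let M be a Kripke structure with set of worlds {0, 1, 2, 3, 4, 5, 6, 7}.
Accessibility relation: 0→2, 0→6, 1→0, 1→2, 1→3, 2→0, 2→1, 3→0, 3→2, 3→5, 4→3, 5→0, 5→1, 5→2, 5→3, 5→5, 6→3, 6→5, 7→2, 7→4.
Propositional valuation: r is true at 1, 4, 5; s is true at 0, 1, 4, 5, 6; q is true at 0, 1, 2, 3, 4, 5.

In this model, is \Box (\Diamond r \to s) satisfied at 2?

At 2: \Box (\Diamond r \to s) requires \Diamond r \to s at every successor {0, 1}.
    At 0: \Diamond r is false, s is true, so \Diamond r \to s is true.
      At 0: \Diamond r requires r at some successor in {2, 6}.
        At 2: r is false.
        At 6: r is false.
      So \Diamond r is false at 0.
    At 1: \Diamond r is false, s is true, so \Diamond r \to s is true.
      At 1: \Diamond r requires r at some successor in {0, 2, 3}.
        At 0: r is false.
        At 2: r is false.
        At 3: r is false.
      So \Diamond r is false at 1.
So \Box (\Diamond r \to s) is true at 2.

Yes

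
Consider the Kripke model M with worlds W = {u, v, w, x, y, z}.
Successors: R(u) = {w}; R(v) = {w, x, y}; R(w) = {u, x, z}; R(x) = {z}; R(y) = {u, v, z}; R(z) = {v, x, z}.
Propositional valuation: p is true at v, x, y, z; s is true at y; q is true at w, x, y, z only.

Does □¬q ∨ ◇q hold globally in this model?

Let φ = □¬q ∨ ◇q. Evaluate φ at each world:
  u (successors {w}): φ is true.
  v (successors {w, x, y}): φ is true.
  w (successors {u, x, z}): φ is true.
  x (successors {z}): φ is true.
  y (successors {u, v, z}): φ is true.
  z (successors {v, x, z}): φ is true.
For instance, at v:
  At v: □¬q is false, ◇q is true, so □¬q ∨ ◇q is true.
    At v: □¬q requires ¬q at every successor {w, x, y}.
      ¬q fails at w, so □¬q is false at v.
    At v: ◇q requires q at some successor in {w, x, y}.
      q holds at w, so ◇q is true at v.

Yes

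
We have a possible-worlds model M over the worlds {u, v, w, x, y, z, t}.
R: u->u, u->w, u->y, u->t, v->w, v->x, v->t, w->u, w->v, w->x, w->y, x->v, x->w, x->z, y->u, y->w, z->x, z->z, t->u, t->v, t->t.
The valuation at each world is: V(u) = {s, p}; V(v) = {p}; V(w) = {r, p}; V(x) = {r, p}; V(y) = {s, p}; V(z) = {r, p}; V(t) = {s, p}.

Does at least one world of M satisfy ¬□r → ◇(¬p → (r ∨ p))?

Yes

Recall that □ψ holds at a world iff ψ holds at every accessible world, and ◇ψ holds iff ψ holds at some accessible world.
Let φ = ¬□r → ◇(¬p → (r ∨ p)). Evaluate φ at each world:
  u (successors {u, w, y, t}): φ is true.
  v (successors {w, x, t}): φ is true.
  w (successors {u, v, x, y}): φ is true.
  x (successors {v, w, z}): φ is true.
  y (successors {u, w}): φ is true.
  z (successors {x, z}): φ is true.
  t (successors {u, v, t}): φ is true.
Detail at u (witness):
  At u: ¬□r is true, ◇(¬p → (r ∨ p)) is true, so ¬□r → ◇(¬p → (r ∨ p)) is true.
    At u: □r is false, so ¬□r is true.
      At u: □r requires r at every successor {u, w, y, t}.
        r fails at u, so □r is false at u.
    At u: ◇(¬p → (r ∨ p)) requires ¬p → (r ∨ p) at some successor in {u, w, y, t}.
      ¬p → (r ∨ p) holds at u, so ◇(¬p → (r ∨ p)) is true at u.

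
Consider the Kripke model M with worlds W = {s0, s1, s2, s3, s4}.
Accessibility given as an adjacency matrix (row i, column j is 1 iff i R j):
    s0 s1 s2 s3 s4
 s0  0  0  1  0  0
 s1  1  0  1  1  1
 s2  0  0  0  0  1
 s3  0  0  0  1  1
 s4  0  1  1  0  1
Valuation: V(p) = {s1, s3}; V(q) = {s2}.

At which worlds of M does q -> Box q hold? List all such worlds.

Let φ = q -> Box q. Evaluate φ at each world:
  s0 (successors {s2}): φ is true.
  s1 (successors {s0, s2, s3, s4}): φ is true.
  s2 (successors {s4}): φ is false.
  s3 (successors {s3, s4}): φ is true.
  s4 (successors {s1, s2, s4}): φ is true.
For instance, at s0:
  At s0: q is false, Box q is true, so q -> Box q is true.
    At s0: Box q requires q at every successor {s2}.
      At s2: q is true.
    So Box q is true at s0.
Satisfying worlds: {s0, s1, s3, s4}

s0, s1, s3, s4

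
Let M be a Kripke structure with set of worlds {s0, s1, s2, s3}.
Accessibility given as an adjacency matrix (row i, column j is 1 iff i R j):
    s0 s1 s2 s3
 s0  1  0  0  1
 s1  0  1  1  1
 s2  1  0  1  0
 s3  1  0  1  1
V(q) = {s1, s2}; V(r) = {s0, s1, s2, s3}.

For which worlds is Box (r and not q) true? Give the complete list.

Let φ = Box (r and not q). Evaluate φ at each world:
  s0 (successors {s0, s3}): φ is true.
  s1 (successors {s1, s2, s3}): φ is false.
  s2 (successors {s0, s2}): φ is false.
  s3 (successors {s0, s2, s3}): φ is false.
For instance, at s1:
  At s1: Box (r and not q) requires r and not q at every successor {s1, s2, s3}.
    r and not q fails at s1, so Box (r and not q) is false at s1.
Satisfying worlds: {s0}

s0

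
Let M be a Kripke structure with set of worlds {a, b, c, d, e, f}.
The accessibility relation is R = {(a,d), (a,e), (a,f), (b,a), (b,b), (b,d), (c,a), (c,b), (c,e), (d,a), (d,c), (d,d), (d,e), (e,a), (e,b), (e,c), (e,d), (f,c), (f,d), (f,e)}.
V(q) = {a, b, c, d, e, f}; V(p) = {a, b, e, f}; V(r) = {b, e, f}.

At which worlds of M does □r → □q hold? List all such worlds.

a, b, c, d, e, f

Recall that □ψ holds at a world iff ψ holds at every accessible world, and ◇ψ holds iff ψ holds at some accessible world.
Let φ = □r → □q. Evaluate φ at each world:
  a (successors {d, e, f}): φ is true.
  b (successors {a, b, d}): φ is true.
  c (successors {a, b, e}): φ is true.
  d (successors {a, c, d, e}): φ is true.
  e (successors {a, b, c, d}): φ is true.
  f (successors {c, d, e}): φ is true.
For instance, at f:
  At f: □r is false, □q is true, so □r → □q is true.
    At f: □r requires r at every successor {c, d, e}.
      r fails at c, so □r is false at f.
    At f: □q requires q at every successor {c, d, e}.
      At c: q is true.
      At d: q is true.
      At e: q is true.
    So □q is true at f.
Satisfying worlds: {a, b, c, d, e, f}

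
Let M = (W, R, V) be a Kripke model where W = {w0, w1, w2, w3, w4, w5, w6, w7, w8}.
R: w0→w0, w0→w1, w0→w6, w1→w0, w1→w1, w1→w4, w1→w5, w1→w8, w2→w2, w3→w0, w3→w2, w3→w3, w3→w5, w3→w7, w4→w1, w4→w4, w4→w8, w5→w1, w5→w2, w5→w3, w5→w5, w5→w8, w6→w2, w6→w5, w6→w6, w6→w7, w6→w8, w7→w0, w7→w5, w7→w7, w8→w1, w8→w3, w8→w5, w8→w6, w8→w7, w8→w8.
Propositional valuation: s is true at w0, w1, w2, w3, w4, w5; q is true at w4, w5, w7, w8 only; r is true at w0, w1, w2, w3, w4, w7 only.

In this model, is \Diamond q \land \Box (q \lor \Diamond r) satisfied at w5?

Yes

At w5: \Diamond q is true, \Box (q \lor \Diamond r) is true, so \Diamond q \land \Box (q \lor \Diamond r) is true.
  At w5: \Diamond q requires q at some successor in {w1, w2, w3, w5, w8}.
    q holds at w5, so \Diamond q is true at w5.
  At w5: \Box (q \lor \Diamond r) requires q \lor \Diamond r at every successor {w1, w2, w3, w5, w8}.
    At w1: q \lor \Diamond r is true.
    At w2: q \lor \Diamond r is true.
    At w3: q \lor \Diamond r is true.
    At w5: q \lor \Diamond r is true.
    At w8: q \lor \Diamond r is true.
  So \Box (q \lor \Diamond r) is true at w5.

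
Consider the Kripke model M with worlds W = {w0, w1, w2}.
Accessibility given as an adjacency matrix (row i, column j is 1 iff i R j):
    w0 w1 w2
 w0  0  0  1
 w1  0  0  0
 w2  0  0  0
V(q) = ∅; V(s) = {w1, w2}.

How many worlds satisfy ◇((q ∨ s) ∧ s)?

1

Let φ = ◇((q ∨ s) ∧ s). Evaluate φ at each world:
  w0 (successors {w2}): φ is true.
  w1 (successors ∅): φ is false.
  w2 (successors ∅): φ is false.
For instance, at w0:
  At w0: ◇((q ∨ s) ∧ s) requires (q ∨ s) ∧ s at some successor in {w2}.
    (q ∨ s) ∧ s holds at w2, so ◇((q ∨ s) ∧ s) is true at w0.
Satisfying worlds: {w0}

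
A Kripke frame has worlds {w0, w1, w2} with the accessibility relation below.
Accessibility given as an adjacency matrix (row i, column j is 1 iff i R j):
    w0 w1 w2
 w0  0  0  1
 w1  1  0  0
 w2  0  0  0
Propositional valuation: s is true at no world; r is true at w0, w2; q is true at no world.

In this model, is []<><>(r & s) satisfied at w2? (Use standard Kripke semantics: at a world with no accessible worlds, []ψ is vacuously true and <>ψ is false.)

At w2: no accessible worlds, so []<><>(r & s) holds vacuously.

Yes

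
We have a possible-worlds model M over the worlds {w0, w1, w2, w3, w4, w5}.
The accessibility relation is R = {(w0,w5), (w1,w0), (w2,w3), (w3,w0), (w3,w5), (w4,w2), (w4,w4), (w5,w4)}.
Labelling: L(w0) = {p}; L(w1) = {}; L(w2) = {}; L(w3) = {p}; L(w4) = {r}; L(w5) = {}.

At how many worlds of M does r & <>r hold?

Recall that <>ψ holds at a world iff ψ holds at some accessible world.
Let φ = r & <>r. Evaluate φ at each world:
  w0 (successors {w5}): φ is false.
  w1 (successors {w0}): φ is false.
  w2 (successors {w3}): φ is false.
  w3 (successors {w0, w5}): φ is false.
  w4 (successors {w2, w4}): φ is true.
  w5 (successors {w4}): φ is false.
For instance, at w3:
  At w3: r is false, <>r is false, so r & <>r is false.
    At w3: <>r requires r at some successor in {w0, w5}.
      At w0: r is false.
      At w5: r is false.
    So <>r is false at w3.
Satisfying worlds: {w4}

1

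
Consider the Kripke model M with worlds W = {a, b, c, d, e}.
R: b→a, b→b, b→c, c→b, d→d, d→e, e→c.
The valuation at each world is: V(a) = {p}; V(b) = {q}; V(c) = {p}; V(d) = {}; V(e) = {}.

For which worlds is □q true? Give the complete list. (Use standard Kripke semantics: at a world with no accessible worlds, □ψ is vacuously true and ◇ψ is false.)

a, c

Let φ = □q. Evaluate φ at each world:
  a (successors ∅): φ is true.
  b (successors {a, b, c}): φ is false.
  c (successors {b}): φ is true.
  d (successors {d, e}): φ is false.
  e (successors {c}): φ is false.
For instance, at c:
  At c: □q requires q at every successor {b}.
    At b: q is true.
  So □q is true at c.
Satisfying worlds: {a, c}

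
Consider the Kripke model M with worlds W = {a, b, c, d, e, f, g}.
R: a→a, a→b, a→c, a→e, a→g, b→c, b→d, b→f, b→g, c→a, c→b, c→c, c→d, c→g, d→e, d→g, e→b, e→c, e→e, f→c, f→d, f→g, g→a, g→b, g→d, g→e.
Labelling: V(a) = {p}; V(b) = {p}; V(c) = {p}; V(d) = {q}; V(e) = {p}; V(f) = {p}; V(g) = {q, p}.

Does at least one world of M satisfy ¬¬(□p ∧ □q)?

No

Let φ = ¬¬(□p ∧ □q). Evaluate φ at each world:
  a (successors {a, b, c, e, g}): φ is false.
  b (successors {c, d, f, g}): φ is false.
  c (successors {a, b, c, d, g}): φ is false.
  d (successors {e, g}): φ is false.
  e (successors {b, c, e}): φ is false.
  f (successors {c, d, g}): φ is false.
  g (successors {a, b, d, e}): φ is false.
For instance, at a:
  At a: ¬(□p ∧ □q) is true, so ¬¬(□p ∧ □q) is false.
    At a: □p ∧ □q is false, so ¬(□p ∧ □q) is true.
      At a: □p is true, □q is false, so □p ∧ □q is false.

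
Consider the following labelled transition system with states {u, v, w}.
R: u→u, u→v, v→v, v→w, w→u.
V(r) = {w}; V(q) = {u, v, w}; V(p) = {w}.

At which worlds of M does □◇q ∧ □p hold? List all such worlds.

Let φ = □◇q ∧ □p. Evaluate φ at each world:
  u (successors {u, v}): φ is false.
  v (successors {v, w}): φ is false.
  w (successors {u}): φ is false.
For instance, at w:
  At w: □◇q is true, □p is false, so □◇q ∧ □p is false.
    At w: □◇q requires ◇q at every successor {u}.
      At u: ◇q is true.
    So □◇q is true at w.
    At w: □p requires p at every successor {u}.
      p fails at u, so □p is false at w.
Satisfying worlds: none.

none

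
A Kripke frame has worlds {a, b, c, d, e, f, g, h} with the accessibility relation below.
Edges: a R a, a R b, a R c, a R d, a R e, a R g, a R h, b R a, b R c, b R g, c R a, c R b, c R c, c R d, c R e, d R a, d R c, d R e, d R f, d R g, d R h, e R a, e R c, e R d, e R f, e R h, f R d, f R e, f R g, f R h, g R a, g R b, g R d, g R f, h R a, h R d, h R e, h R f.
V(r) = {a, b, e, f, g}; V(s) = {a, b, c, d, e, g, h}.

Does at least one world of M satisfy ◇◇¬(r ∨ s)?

Let φ = ◇◇¬(r ∨ s). Evaluate φ at each world:
  a (successors {a, b, c, d, e, g, h}): φ is false.
  b (successors {a, c, g}): φ is false.
  c (successors {a, b, c, d, e}): φ is false.
  d (successors {a, c, e, f, g, h}): φ is false.
  e (successors {a, c, d, f, h}): φ is false.
  f (successors {d, e, g, h}): φ is false.
  g (successors {a, b, d, f}): φ is false.
  h (successors {a, d, e, f}): φ is false.
For instance, at g:
  At g: ◇◇¬(r ∨ s) requires ◇¬(r ∨ s) at some successor in {a, b, d, f}.
    At a: ◇¬(r ∨ s) is false.
    At b: ◇¬(r ∨ s) is false.
    At d: ◇¬(r ∨ s) is false.
    At f: ◇¬(r ∨ s) is false.
  So ◇◇¬(r ∨ s) is false at g.

No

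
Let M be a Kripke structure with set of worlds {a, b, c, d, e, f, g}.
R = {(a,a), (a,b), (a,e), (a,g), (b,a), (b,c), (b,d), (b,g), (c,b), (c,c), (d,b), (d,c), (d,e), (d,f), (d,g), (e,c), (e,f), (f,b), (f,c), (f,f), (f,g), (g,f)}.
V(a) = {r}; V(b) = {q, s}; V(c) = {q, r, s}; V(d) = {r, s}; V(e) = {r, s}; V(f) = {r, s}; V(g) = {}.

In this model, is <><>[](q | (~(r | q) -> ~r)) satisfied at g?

At g: <><>[](q | (~(r | q) -> ~r)) requires <>[](q | (~(r | q) -> ~r)) at some successor in {f}.
  <>[](q | (~(r | q) -> ~r)) holds at f, so <><>[](q | (~(r | q) -> ~r)) is true at g.
    At f: <>[](q | (~(r | q) -> ~r)) requires [](q | (~(r | q) -> ~r)) at some successor in {b, c, f, g}.
      [](q | (~(r | q) -> ~r)) holds at b, so <>[](q | (~(r | q) -> ~r)) is true at f.

Yes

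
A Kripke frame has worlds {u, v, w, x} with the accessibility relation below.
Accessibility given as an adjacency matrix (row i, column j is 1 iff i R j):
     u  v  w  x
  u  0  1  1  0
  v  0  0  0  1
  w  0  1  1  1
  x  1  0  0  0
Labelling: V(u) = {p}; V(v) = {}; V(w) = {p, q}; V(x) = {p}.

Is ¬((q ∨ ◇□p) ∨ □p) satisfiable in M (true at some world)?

Let φ = ¬((q ∨ ◇□p) ∨ □p). Evaluate φ at each world:
  u (successors {v, w}): φ is false.
  v (successors {x}): φ is false.
  w (successors {v, w, x}): φ is false.
  x (successors {u}): φ is false.
For instance, at x:
  At x: (q ∨ ◇□p) ∨ □p is true, so ¬((q ∨ ◇□p) ∨ □p) is false.
    At x: q ∨ ◇□p is false, □p is true, so (q ∨ ◇□p) ∨ □p is true.
      At x: q is false, ◇□p is false, so q ∨ ◇□p is false.
      At x: □p requires p at every successor {u}.
        At u: p is true.
      So □p is true at x.

No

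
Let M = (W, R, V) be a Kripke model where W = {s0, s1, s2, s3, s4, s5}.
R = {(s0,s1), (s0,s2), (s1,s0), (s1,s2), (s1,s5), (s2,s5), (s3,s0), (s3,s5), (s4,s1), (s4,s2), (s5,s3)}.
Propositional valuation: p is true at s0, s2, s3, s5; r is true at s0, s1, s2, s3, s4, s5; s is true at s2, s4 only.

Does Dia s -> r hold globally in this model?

Let φ = Dia s -> r. Evaluate φ at each world:
  s0 (successors {s1, s2}): φ is true.
  s1 (successors {s0, s2, s5}): φ is true.
  s2 (successors {s5}): φ is true.
  s3 (successors {s0, s5}): φ is true.
  s4 (successors {s1, s2}): φ is true.
  s5 (successors {s3}): φ is true.
For instance, at s3:
  At s3: Dia s is false, r is true, so Dia s -> r is true.
    At s3: Dia s requires s at some successor in {s0, s5}.
      At s0: s is false.
      At s5: s is false.
    So Dia s is false at s3.

Yes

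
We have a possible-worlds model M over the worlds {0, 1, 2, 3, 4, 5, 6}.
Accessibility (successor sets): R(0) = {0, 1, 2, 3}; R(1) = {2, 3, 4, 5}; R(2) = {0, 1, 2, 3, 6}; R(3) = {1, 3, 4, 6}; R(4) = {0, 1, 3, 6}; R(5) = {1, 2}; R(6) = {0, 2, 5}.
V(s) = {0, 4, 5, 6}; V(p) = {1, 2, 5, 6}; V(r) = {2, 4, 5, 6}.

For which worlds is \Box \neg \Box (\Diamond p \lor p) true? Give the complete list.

Recall that \Box ψ holds at a world iff ψ holds at every accessible world, and \Diamond ψ holds iff ψ holds at some accessible world.
Let φ = \Box \neg \Box (\Diamond p \lor p). Evaluate φ at each world:
  0 (successors {0, 1, 2, 3}): φ is false.
  1 (successors {2, 3, 4, 5}): φ is false.
  2 (successors {0, 1, 2, 3, 6}): φ is false.
  3 (successors {1, 3, 4, 6}): φ is false.
  4 (successors {0, 1, 3, 6}): φ is false.
  5 (successors {1, 2}): φ is false.
  6 (successors {0, 2, 5}): φ is false.
For instance, at 3:
  At 3: \Box \neg \Box (\Diamond p \lor p) requires \neg \Box (\Diamond p \lor p) at every successor {1, 3, 4, 6}.
    \neg \Box (\Diamond p \lor p) fails at 1, so \Box \neg \Box (\Diamond p \lor p) is false at 3.
      At 1: \Box (\Diamond p \lor p) is true, so \neg \Box (\Diamond p \lor p) is false.
Satisfying worlds: none.

none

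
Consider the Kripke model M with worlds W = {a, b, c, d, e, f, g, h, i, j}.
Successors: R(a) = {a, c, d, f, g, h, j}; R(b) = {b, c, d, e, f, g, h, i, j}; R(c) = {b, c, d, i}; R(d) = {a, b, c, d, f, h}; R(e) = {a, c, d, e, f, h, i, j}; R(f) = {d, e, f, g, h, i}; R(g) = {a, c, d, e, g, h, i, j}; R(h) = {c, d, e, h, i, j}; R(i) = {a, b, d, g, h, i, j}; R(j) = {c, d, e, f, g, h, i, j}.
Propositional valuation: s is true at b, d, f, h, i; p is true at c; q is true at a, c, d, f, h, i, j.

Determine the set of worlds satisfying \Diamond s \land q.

a, c, d, f, h, i, j

Let φ = \Diamond s \land q. Evaluate φ at each world:
  a (successors {a, c, d, f, g, h, j}): φ is true.
  b (successors {b, c, d, e, f, g, h, i, j}): φ is false.
  c (successors {b, c, d, i}): φ is true.
  d (successors {a, b, c, d, f, h}): φ is true.
  e (successors {a, c, d, e, f, h, i, j}): φ is false.
  f (successors {d, e, f, g, h, i}): φ is true.
  g (successors {a, c, d, e, g, h, i, j}): φ is false.
  h (successors {c, d, e, h, i, j}): φ is true.
  i (successors {a, b, d, g, h, i, j}): φ is true.
  j (successors {c, d, e, f, g, h, i, j}): φ is true.
For instance, at b:
  At b: \Diamond s is true, q is false, so \Diamond s \land q is false.
    At b: \Diamond s requires s at some successor in {b, c, d, e, f, g, h, i, j}.
      s holds at b, so \Diamond s is true at b.
Satisfying worlds: {a, c, d, f, h, i, j}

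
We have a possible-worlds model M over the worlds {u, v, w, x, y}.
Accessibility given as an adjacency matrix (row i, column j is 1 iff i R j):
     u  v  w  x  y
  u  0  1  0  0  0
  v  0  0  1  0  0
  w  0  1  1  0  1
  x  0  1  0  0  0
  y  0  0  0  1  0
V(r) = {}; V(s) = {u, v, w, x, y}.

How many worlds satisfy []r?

0

Let φ = []r. Evaluate φ at each world:
  u (successors {v}): φ is false.
  v (successors {w}): φ is false.
  w (successors {v, w, y}): φ is false.
  x (successors {v}): φ is false.
  y (successors {x}): φ is false.
For instance, at x:
  At x: []r requires r at every successor {v}.
    r fails at v, so []r is false at x.
Satisfying worlds: none.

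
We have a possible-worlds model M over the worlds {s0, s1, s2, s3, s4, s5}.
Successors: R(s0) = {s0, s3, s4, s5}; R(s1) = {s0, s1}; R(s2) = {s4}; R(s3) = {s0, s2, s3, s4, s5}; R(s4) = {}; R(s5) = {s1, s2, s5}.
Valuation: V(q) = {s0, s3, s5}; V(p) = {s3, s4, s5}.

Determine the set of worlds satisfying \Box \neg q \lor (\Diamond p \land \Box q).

s2, s4

Let φ = \Box \neg q \lor (\Diamond p \land \Box q). Evaluate φ at each world:
  s0 (successors {s0, s3, s4, s5}): φ is false.
  s1 (successors {s0, s1}): φ is false.
  s2 (successors {s4}): φ is true.
  s3 (successors {s0, s2, s3, s4, s5}): φ is false.
  s4 (successors ∅): φ is true.
  s5 (successors {s1, s2, s5}): φ is false.
For instance, at s2:
  At s2: \Box \neg q is true, \Diamond p \land \Box q is false, so \Box \neg q \lor (\Diamond p \land \Box q) is true.
    At s2: \Box \neg q requires \neg q at every successor {s4}.
      At s4: \neg q is true.
    So \Box \neg q is true at s2.
    At s2: \Diamond p is true, \Box q is false, so \Diamond p \land \Box q is false.
      At s2: \Diamond p requires p at some successor in {s4}.
        p holds at s4, so \Diamond p is true at s2.
      At s2: \Box q requires q at every successor {s4}.
        q fails at s4, so \Box q is false at s2.
Satisfying worlds: {s2, s4}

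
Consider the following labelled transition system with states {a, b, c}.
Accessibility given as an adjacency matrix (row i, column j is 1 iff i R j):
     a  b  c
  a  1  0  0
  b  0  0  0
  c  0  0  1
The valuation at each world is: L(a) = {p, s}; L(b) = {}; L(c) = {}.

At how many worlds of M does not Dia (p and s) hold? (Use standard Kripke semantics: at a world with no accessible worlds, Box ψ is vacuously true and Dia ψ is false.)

2

Let φ = not Dia (p and s). Evaluate φ at each world:
  a (successors {a}): φ is false.
  b (successors ∅): φ is true.
  c (successors {c}): φ is true.
For instance, at c:
  At c: Dia (p and s) is false, so not Dia (p and s) is true.
    At c: Dia (p and s) requires p and s at some successor in {c}.
      At c: p and s is false.
    So Dia (p and s) is false at c.
Satisfying worlds: {b, c}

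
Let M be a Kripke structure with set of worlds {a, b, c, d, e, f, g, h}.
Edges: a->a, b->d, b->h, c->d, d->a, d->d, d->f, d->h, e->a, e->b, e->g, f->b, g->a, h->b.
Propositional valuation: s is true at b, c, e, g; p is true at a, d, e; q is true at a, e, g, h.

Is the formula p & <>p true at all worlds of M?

No

Recall that <>ψ holds at a world iff ψ holds at some accessible world.
Let φ = p & <>p. Evaluate φ at each world:
  a (successors {a}): φ is true.
  b (successors {d, h}): φ is false.
  c (successors {d}): φ is false.
  d (successors {a, d, f, h}): φ is true.
  e (successors {a, b, g}): φ is true.
  f (successors {b}): φ is false.
  g (successors {a}): φ is false.
  h (successors {b}): φ is false.
Detail at b (counterexample):
  At b: p is false, <>p is true, so p & <>p is false.
    At b: <>p requires p at some successor in {d, h}.
      p holds at d, so <>p is true at b.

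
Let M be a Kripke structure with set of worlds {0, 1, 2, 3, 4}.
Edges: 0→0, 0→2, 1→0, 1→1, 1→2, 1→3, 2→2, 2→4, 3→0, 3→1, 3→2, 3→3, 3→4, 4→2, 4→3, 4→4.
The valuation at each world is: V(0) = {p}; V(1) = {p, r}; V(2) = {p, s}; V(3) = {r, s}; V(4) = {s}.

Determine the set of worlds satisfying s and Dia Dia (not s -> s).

Let φ = s and Dia Dia (not s -> s). Evaluate φ at each world:
  0 (successors {0, 2}): φ is false.
  1 (successors {0, 1, 2, 3}): φ is false.
  2 (successors {2, 4}): φ is true.
  3 (successors {0, 1, 2, 3, 4}): φ is true.
  4 (successors {2, 3, 4}): φ is true.
For instance, at 2:
  At 2: s is true, Dia Dia (not s -> s) is true, so s and Dia Dia (not s -> s) is true.
    At 2: Dia Dia (not s -> s) requires Dia (not s -> s) at some successor in {2, 4}.
      Dia (not s -> s) holds at 2, so Dia Dia (not s -> s) is true at 2.
Satisfying worlds: {2, 3, 4}

2, 3, 4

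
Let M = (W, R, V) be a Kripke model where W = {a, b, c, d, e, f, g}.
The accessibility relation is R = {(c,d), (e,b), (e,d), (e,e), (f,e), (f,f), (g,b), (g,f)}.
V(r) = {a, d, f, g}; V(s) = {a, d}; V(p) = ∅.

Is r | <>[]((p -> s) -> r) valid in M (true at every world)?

No

Let φ = r | <>[]((p -> s) -> r). Evaluate φ at each world:
  a (successors ∅): φ is true.
  b (successors ∅): φ is false.
  c (successors {d}): φ is true.
  d (successors ∅): φ is true.
  e (successors {b, d, e}): φ is true.
  f (successors {e, f}): φ is true.
  g (successors {b, f}): φ is true.
Detail at b (counterexample):
  At b: r is false, <>[]((p -> s) -> r) is false, so r | <>[]((p -> s) -> r) is false.
    At b: no accessible worlds, so <>[]((p -> s) -> r) is false.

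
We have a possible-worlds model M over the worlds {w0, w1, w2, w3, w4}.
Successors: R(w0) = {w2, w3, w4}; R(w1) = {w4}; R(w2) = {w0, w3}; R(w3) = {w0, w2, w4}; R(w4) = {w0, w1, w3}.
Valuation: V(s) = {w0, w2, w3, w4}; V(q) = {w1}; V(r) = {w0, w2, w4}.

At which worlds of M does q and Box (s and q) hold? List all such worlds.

none

Let φ = q and Box (s and q). Evaluate φ at each world:
  w0 (successors {w2, w3, w4}): φ is false.
  w1 (successors {w4}): φ is false.
  w2 (successors {w0, w3}): φ is false.
  w3 (successors {w0, w2, w4}): φ is false.
  w4 (successors {w0, w1, w3}): φ is false.
For instance, at w2:
  At w2: q is false, Box (s and q) is false, so q and Box (s and q) is false.
    At w2: Box (s and q) requires s and q at every successor {w0, w3}.
      s and q fails at w0, so Box (s and q) is false at w2.
Satisfying worlds: none.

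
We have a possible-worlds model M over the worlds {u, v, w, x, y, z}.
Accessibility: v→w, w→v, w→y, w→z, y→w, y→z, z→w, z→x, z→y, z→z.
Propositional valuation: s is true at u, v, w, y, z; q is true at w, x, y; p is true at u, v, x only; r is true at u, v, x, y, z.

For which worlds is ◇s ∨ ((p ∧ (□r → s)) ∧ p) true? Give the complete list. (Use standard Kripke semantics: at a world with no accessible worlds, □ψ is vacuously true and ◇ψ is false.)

u, v, w, y, z

Recall that □ψ holds at a world iff ψ holds at every accessible world, and ◇ψ holds iff ψ holds at some accessible world.
Let φ = ◇s ∨ ((p ∧ (□r → s)) ∧ p). Evaluate φ at each world:
  u (successors ∅): φ is true.
  v (successors {w}): φ is true.
  w (successors {v, y, z}): φ is true.
  x (successors ∅): φ is false.
  y (successors {w, z}): φ is true.
  z (successors {w, x, y, z}): φ is true.
For instance, at y:
  At y: ◇s is true, (p ∧ (□r → s)) ∧ p is false, so ◇s ∨ ((p ∧ (□r → s)) ∧ p) is true.
    At y: ◇s requires s at some successor in {w, z}.
      s holds at w, so ◇s is true at y.
    At y: p ∧ (□r → s) is false, p is false, so (p ∧ (□r → s)) ∧ p is false.
      At y: p is false, □r → s is true, so p ∧ (□r → s) is false.
Satisfying worlds: {u, v, w, y, z}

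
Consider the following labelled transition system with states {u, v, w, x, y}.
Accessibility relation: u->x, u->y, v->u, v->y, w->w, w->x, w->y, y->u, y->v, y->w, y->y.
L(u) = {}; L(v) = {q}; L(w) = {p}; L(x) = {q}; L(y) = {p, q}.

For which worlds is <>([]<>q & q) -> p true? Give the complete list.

w, x, y

Recall that []ψ holds at a world iff ψ holds at every accessible world, and <>ψ holds iff ψ holds at some accessible world.
Let φ = <>([]<>q & q) -> p. Evaluate φ at each world:
  u (successors {x, y}): φ is false.
  v (successors {u, y}): φ is false.
  w (successors {w, x, y}): φ is true.
  x (successors ∅): φ is true.
  y (successors {u, v, w, y}): φ is true.
For instance, at u:
  At u: <>([]<>q & q) is true, p is false, so <>([]<>q & q) -> p is false.
    At u: <>([]<>q & q) requires []<>q & q at some successor in {x, y}.
      []<>q & q holds at x, so <>([]<>q & q) is true at u.
Satisfying worlds: {w, x, y}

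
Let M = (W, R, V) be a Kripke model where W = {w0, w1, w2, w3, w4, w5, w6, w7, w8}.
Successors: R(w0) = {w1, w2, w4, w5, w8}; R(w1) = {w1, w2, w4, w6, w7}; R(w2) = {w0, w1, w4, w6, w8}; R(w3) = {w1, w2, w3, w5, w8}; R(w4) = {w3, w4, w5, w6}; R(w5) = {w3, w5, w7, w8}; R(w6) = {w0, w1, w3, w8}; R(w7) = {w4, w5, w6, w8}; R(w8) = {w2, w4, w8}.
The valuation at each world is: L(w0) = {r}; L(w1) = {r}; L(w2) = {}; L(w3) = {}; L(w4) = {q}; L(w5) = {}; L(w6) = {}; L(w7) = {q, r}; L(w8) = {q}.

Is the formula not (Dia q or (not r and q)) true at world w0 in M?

At w0: Dia q or (not r and q) is true, so not (Dia q or (not r and q)) is false.
  At w0: Dia q is true, not r and q is false, so Dia q or (not r and q) is true.
    At w0: Dia q requires q at some successor in {w1, w2, w4, w5, w8}.
      q holds at w4, so Dia q is true at w0.

No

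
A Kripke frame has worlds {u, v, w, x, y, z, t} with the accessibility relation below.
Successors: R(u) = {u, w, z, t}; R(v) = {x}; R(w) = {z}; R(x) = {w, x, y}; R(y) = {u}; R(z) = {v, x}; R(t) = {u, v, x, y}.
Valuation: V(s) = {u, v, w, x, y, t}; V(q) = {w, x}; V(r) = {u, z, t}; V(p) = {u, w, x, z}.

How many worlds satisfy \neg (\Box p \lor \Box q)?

Let φ = \neg (\Box p \lor \Box q). Evaluate φ at each world:
  u (successors {u, w, z, t}): φ is true.
  v (successors {x}): φ is false.
  w (successors {z}): φ is false.
  x (successors {w, x, y}): φ is true.
  y (successors {u}): φ is false.
  z (successors {v, x}): φ is true.
  t (successors {u, v, x, y}): φ is true.
For instance, at w:
  At w: \Box p \lor \Box q is true, so \neg (\Box p \lor \Box q) is false.
    At w: \Box p is true, \Box q is false, so \Box p \lor \Box q is true.
      At w: \Box p requires p at every successor {z}.
        At z: p is true.
      So \Box p is true at w.
      At w: \Box q requires q at every successor {z}.
        q fails at z, so \Box q is false at w.
Satisfying worlds: {u, x, z, t}

4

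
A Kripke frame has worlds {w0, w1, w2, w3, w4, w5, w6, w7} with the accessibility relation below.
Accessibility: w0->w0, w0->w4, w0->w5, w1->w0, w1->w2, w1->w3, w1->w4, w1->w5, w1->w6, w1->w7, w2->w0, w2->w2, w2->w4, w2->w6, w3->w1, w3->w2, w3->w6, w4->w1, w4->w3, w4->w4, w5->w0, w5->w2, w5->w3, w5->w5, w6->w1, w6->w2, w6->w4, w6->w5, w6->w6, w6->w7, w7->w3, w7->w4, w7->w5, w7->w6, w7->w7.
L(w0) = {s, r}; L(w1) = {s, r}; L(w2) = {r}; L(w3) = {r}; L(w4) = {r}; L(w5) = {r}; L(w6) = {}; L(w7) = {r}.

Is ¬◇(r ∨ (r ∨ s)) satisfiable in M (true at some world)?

Let φ = ¬◇(r ∨ (r ∨ s)). Evaluate φ at each world:
  w0 (successors {w0, w4, w5}): φ is false.
  w1 (successors {w0, w2, w3, w4, w5, w6, w7}): φ is false.
  w2 (successors {w0, w2, w4, w6}): φ is false.
  w3 (successors {w1, w2, w6}): φ is false.
  w4 (successors {w1, w3, w4}): φ is false.
  w5 (successors {w0, w2, w3, w5}): φ is false.
  w6 (successors {w1, w2, w4, w5, w6, w7}): φ is false.
  w7 (successors {w3, w4, w5, w6, w7}): φ is false.
For instance, at w5:
  At w5: ◇(r ∨ (r ∨ s)) is true, so ¬◇(r ∨ (r ∨ s)) is false.
    At w5: ◇(r ∨ (r ∨ s)) requires r ∨ (r ∨ s) at some successor in {w0, w2, w3, w5}.
      r ∨ (r ∨ s) holds at w0, so ◇(r ∨ (r ∨ s)) is true at w5.

No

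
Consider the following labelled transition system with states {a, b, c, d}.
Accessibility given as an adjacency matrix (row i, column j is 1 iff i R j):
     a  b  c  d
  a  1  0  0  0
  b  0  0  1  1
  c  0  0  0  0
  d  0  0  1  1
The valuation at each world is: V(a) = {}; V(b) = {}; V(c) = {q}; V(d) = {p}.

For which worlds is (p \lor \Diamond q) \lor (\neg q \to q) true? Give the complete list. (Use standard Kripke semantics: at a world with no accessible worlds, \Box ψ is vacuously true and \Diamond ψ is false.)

b, c, d

Let φ = (p \lor \Diamond q) \lor (\neg q \to q). Evaluate φ at each world:
  a (successors {a}): φ is false.
  b (successors {c, d}): φ is true.
  c (successors ∅): φ is true.
  d (successors {c, d}): φ is true.
For instance, at b:
  At b: p \lor \Diamond q is true, \neg q \to q is false, so (p \lor \Diamond q) \lor (\neg q \to q) is true.
    At b: p is false, \Diamond q is true, so p \lor \Diamond q is true.
      At b: \Diamond q requires q at some successor in {c, d}.
        q holds at c, so \Diamond q is true at b.
Satisfying worlds: {b, c, d}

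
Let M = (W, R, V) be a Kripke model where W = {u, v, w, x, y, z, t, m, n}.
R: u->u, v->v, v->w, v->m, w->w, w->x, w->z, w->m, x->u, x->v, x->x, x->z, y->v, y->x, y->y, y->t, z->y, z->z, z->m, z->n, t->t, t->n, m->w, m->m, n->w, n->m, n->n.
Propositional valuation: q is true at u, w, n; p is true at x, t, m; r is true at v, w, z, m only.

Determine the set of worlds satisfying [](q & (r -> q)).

Recall that []ψ holds at a world iff ψ holds at every accessible world, and <>ψ holds iff ψ holds at some accessible world.
Let φ = [](q & (r -> q)). Evaluate φ at each world:
  u (successors {u}): φ is true.
  v (successors {v, w, m}): φ is false.
  w (successors {w, x, z, m}): φ is false.
  x (successors {u, v, x, z}): φ is false.
  y (successors {v, x, y, t}): φ is false.
  z (successors {y, z, m, n}): φ is false.
  t (successors {t, n}): φ is false.
  m (successors {w, m}): φ is false.
  n (successors {w, m, n}): φ is false.
For instance, at m:
  At m: [](q & (r -> q)) requires q & (r -> q) at every successor {w, m}.
    q & (r -> q) fails at m, so [](q & (r -> q)) is false at m.
Satisfying worlds: {u}

u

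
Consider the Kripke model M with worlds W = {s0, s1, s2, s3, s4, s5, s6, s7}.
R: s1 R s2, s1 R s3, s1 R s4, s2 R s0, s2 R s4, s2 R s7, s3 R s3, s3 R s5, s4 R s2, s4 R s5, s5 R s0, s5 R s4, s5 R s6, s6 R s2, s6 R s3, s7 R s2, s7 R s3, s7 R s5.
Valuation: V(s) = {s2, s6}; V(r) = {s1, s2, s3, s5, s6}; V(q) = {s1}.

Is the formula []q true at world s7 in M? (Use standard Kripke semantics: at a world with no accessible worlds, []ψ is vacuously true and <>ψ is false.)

At s7: []q requires q at every successor {s2, s3, s5}.
  q fails at s2, so []q is false at s7.

No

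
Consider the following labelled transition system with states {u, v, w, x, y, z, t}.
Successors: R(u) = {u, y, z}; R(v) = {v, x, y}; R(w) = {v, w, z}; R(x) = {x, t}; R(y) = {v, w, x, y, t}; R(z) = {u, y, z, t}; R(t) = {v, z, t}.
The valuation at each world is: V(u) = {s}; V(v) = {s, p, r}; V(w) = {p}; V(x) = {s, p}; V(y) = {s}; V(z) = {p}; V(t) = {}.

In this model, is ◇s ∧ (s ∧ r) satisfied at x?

No

At x: ◇s is true, s ∧ r is false, so ◇s ∧ (s ∧ r) is false.
  At x: ◇s requires s at some successor in {x, t}.
    s holds at x, so ◇s is true at x.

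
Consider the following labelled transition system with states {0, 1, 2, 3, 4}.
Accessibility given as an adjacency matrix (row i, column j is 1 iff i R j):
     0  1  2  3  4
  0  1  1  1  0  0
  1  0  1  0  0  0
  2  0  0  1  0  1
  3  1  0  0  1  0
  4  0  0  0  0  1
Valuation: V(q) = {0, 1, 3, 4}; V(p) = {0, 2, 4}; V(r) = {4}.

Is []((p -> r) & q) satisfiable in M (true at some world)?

Yes

Let φ = []((p -> r) & q). Evaluate φ at each world:
  0 (successors {0, 1, 2}): φ is false.
  1 (successors {1}): φ is true.
  2 (successors {2, 4}): φ is false.
  3 (successors {0, 3}): φ is false.
  4 (successors {4}): φ is true.
Detail at 1 (witness):
  At 1: []((p -> r) & q) requires (p -> r) & q at every successor {1}.
    At 1: (p -> r) & q is true.
  So []((p -> r) & q) is true at 1.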